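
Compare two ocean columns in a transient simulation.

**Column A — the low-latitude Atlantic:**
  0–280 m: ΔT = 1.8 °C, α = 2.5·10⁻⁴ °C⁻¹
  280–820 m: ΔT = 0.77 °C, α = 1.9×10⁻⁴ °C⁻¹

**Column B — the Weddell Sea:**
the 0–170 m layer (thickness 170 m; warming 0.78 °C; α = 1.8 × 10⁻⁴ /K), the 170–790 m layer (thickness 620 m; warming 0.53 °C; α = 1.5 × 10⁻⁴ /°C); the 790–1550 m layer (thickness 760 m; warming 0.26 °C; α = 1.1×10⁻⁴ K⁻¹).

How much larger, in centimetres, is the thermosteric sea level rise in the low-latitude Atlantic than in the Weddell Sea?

A 1.8 × 280 × 2.5×10⁻⁴ = 0.12600 m
A 280–820 m: 540 × 0.77 × 1.9×10⁻⁴ = 0.079002 m
A total: 0.205002 m
B Layer 1: 0.78 × 170 × 1.8×10⁻⁴ = 0.023868 m
B 1.5×10⁻⁴ × 0.53 × 620 = 0.04929 m
B 790–1550 m: 760 × 0.26 × 1.1×10⁻⁴ = 0.021736 m
B total: 0.094894 m
Difference: 0.205002 − 0.094894 = 0.110108 m

11.0 cm larger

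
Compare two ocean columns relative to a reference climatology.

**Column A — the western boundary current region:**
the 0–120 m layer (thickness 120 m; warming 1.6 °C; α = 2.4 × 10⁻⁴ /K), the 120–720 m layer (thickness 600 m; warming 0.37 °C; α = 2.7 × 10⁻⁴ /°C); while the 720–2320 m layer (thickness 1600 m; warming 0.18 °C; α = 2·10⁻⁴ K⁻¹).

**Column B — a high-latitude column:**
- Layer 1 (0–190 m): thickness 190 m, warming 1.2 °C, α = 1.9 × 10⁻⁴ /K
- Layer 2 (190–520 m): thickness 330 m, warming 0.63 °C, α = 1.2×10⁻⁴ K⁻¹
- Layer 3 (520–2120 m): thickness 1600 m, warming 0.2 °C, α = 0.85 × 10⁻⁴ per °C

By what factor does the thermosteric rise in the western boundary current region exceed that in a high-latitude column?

1.7

A Layer 1: 2.4×10⁻⁴ × 120 × 1.6 = 0.04608 m
A 120–720 m: 2.7×10⁻⁴ × 0.37 × 600 = 0.05994 m
A Layer 3: 0.18 × 2×10⁻⁴ × 1600 = 0.05760 m
A total: 0.16362 m
B Layer 1: 190 × 1.9×10⁻⁴ × 1.2 = 0.04332 m
B Layer 2: 0.63 × 330 × 1.2×10⁻⁴ = 0.024948 m
B 1600 × 0.85×10⁻⁴ × 0.2 = 0.02720 m
B total: 0.095468 m
Ratio: 0.16362 / 0.095468 ≈ 1.714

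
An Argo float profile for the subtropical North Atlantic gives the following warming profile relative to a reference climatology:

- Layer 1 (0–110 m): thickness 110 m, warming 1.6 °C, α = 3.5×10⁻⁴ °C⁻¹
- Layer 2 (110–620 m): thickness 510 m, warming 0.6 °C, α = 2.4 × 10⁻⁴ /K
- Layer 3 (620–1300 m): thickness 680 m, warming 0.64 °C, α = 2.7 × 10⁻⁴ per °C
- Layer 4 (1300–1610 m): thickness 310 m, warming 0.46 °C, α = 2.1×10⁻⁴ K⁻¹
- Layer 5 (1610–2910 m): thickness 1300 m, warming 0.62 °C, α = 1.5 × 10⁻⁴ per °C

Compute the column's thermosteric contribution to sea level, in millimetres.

0–110 m: 1.6 × 110 × 3.5×10⁻⁴ = 0.06160 m
Layer 2: 2.4×10⁻⁴ × 510 × 0.6 = 0.07344 m
0.64 × 2.7×10⁻⁴ × 680 = 0.117504 m
1300–1610 m: 2.1×10⁻⁴ × 310 × 0.46 = 0.029946 m
1610–2910 m: 1300 × 0.62 × 1.5×10⁻⁴ = 0.12090 m
Δh = 0.06160 + 0.07344 + 0.117504 + 0.029946 + 0.12090 = 0.40339 m ≈ 403 mm

Δh ≈ 403 mm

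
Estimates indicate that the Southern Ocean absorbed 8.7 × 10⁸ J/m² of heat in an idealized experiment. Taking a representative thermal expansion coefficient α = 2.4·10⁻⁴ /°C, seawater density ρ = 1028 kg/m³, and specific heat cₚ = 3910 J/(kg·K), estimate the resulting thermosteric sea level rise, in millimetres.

51.9 mm of thermosteric rise

Δh = αQ/(ρcₚ) = 2.4×10⁻⁴ × 8.7×10⁸ / (1028 × 3910) ≈ 0.051947 m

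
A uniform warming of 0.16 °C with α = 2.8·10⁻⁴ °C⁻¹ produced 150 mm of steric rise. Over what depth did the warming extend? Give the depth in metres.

H = Δh/(αΔT) = 0.15 / (2.8×10⁻⁴ × 0.16) ≈ 3348 m

3300 m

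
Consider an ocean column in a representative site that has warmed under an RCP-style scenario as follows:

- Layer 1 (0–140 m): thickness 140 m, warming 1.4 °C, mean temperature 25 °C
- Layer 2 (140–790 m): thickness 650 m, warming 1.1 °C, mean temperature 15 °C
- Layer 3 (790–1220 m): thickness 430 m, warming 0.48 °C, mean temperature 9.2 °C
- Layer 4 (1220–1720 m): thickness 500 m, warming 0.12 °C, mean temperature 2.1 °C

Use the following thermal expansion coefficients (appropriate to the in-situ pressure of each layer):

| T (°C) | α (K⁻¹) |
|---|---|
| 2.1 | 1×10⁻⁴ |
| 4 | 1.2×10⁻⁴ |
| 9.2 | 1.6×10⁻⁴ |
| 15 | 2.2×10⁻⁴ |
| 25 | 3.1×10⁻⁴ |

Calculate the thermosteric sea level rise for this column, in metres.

Layer 1 at 25 °C → α = 3.1×10⁻⁴ K⁻¹
Layer 2 at 15 °C → α = 2.2×10⁻⁴ K⁻¹
Layer 3 at 9.2 °C → α = 1.6×10⁻⁴ K⁻¹
Layer 4 at 2.1 °C → α = 1×10⁻⁴ K⁻¹
3.1×10⁻⁴ × 140 × 1.4 = 0.06076 m
2.2×10⁻⁴ × 650 × 1.1 = 0.15730 m
Layer 3: 0.48 × 430 × 1.6×10⁻⁴ = 0.033024 m
0.12 × 500 × 1×10⁻⁴ = 0.00600 m
Δh = 0.06076 + 0.15730 + 0.033024 + 0.00600 = 0.257084 m ≈ 0.26 m

0.26 m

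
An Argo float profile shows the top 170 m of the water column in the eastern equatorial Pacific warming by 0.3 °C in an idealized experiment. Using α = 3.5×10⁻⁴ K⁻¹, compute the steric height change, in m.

Δh = αΔT·H = 3.5×10⁻⁴ × 0.3 × 170 = 0.01785 m

Δh = 0.0179 m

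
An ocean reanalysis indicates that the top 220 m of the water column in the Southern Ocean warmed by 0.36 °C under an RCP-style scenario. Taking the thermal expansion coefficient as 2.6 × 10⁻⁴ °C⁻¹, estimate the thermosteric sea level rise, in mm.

Δh = αΔT·H = 2.6×10⁻⁴ × 0.36 × 220 = 0.020592 m

Δh ≈ 20.6 mm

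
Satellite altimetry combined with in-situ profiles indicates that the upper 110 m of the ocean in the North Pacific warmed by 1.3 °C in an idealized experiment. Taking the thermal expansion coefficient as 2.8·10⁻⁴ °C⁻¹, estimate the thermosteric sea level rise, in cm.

Δh = αΔT·H = 2.8×10⁻⁴ × 1.3 × 110 = 0.04004 m

4.00 cm of thermosteric rise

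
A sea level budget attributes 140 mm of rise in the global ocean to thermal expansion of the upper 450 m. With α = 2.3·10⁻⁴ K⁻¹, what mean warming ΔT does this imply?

ΔT = Δh/(αH) = 0.14 / (2.3×10⁻⁴ × 450) ≈ 1.353 °C

1.4 °C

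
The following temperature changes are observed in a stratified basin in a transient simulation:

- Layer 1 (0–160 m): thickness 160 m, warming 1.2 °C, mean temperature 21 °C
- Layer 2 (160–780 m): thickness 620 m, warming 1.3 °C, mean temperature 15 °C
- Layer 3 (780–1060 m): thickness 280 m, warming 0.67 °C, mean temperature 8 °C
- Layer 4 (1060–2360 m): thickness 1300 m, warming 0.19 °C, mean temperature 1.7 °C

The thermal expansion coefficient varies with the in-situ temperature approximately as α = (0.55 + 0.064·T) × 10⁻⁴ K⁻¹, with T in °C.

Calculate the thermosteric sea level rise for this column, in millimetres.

Layer 1: α = (0.55 + 0.064×21)×10⁻⁴ = 1.894×10⁻⁴ K⁻¹
Layer 2: α = (0.55 + 0.064×15)×10⁻⁴ = 1.51×10⁻⁴ K⁻¹
Layer 3: α = (0.55 + 0.064×8)×10⁻⁴ = 1.062×10⁻⁴ K⁻¹
Layer 4: α = (0.55 + 0.064×1.7)×10⁻⁴ = 0.6588×10⁻⁴ K⁻¹
Layer 1: 1.894×10⁻⁴ × 1.2 × 160 = 0.0363648 m
160–780 m: 1.51×10⁻⁴ × 1.3 × 620 = 0.121706 m
1.062×10⁻⁴ × 0.67 × 280 = 0.01992312 m
1060–2360 m: 0.19 × 1300 × 0.6588×10⁻⁴ = 0.01627236 m
Δh = 0.0363648 + 0.121706 + 0.01992312 + 0.01627236 = 0.19426628 m

Δh = 194 mm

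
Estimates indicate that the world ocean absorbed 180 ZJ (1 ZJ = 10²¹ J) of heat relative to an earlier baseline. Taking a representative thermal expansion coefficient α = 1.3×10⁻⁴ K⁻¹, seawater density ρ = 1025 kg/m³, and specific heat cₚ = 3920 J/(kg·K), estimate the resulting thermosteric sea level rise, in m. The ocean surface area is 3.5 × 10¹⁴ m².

Per unit area: Q = 180×10²¹ / (3.5×10¹⁴) ≈ 5.143×10⁸ J/m²
Δh = αQ/(ρcₚ) = 1.3×10⁻⁴ × 5.143×10⁸ / (1025 × 3920) ≈ 0.01664 m

Δh ≈ 0.0166 m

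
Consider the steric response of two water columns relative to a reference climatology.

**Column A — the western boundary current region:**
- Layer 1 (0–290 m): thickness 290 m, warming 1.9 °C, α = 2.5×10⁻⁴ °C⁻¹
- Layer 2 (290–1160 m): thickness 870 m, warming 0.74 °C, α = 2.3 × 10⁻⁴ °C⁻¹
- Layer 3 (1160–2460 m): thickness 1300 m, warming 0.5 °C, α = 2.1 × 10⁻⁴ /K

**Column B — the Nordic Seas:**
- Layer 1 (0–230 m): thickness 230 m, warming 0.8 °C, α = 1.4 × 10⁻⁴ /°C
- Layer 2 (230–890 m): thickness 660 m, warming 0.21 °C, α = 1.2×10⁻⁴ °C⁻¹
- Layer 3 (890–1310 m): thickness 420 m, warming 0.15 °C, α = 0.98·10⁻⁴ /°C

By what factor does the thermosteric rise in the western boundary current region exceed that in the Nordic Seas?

A 0–290 m: 1.9 × 2.5×10⁻⁴ × 290 = 0.13775 m
A Layer 2: 0.74 × 870 × 2.3×10⁻⁴ = 0.148074 m
A 1300 × 0.5 × 2.1×10⁻⁴ = 0.13650 m
A total: 0.422324 m
B Layer 1: 0.8 × 230 × 1.4×10⁻⁴ = 0.02576 m
B 230–890 m: 660 × 0.21 × 1.2×10⁻⁴ = 0.016632 m
B 420 × 0.98×10⁻⁴ × 0.15 = 0.006174 m
B total: 0.048566 m
Ratio: 0.422324 / 0.048566 ≈ 8.696

8.7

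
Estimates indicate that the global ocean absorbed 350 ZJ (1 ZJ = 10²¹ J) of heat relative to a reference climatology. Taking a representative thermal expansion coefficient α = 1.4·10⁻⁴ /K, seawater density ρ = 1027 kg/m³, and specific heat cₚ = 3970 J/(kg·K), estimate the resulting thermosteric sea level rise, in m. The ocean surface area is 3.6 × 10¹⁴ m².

Δh = 0.0334 m

Per unit area: Q = 350×10²¹ / (3.6×10¹⁴) ≈ 9.722×10⁸ J/m²
Δh = αQ/(ρcₚ) = 1.4×10⁻⁴ × 9.722×10⁸ / (1027 × 3970) ≈ 0.033383 m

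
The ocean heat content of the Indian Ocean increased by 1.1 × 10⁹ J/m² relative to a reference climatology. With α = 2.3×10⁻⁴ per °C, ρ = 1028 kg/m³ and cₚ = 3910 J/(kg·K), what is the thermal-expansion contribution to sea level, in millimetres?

Δh = αQ/(ρcₚ) = 2.3×10⁻⁴ × 1.1×10⁹ / (1028 × 3910) ≈ 0.062943 m

Δh = 63 mm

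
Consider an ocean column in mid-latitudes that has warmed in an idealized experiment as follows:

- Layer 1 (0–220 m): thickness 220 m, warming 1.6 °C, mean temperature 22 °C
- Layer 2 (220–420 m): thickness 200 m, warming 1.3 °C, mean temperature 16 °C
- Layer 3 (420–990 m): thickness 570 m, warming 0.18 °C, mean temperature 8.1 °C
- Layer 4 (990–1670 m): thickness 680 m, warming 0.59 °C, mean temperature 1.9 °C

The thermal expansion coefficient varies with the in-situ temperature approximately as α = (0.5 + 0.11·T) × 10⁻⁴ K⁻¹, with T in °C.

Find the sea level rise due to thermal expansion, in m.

about 0.204 m

Layer 1: α = (0.5 + 0.11×22)×10⁻⁴ = 2.92×10⁻⁴ K⁻¹
Layer 2: α = (0.5 + 0.11×16)×10⁻⁴ = 2.26×10⁻⁴ K⁻¹
Layer 3: α = (0.5 + 0.11×8.1)×10⁻⁴ = 1.391×10⁻⁴ K⁻¹
Layer 4: α = (0.5 + 0.11×1.9)×10⁻⁴ = 0.709×10⁻⁴ K⁻¹
1.6 × 2.92×10⁻⁴ × 220 = 0.102784 m
220–420 m: 2.26×10⁻⁴ × 200 × 1.3 = 0.05876 m
420–990 m: 0.18 × 1.391×10⁻⁴ × 570 = 0.01427166 m
990–1670 m: 680 × 0.709×10⁻⁴ × 0.59 = 0.02844508 m
Δh = 0.102784 + 0.05876 + 0.01427166 + 0.02844508 = 0.20426074 m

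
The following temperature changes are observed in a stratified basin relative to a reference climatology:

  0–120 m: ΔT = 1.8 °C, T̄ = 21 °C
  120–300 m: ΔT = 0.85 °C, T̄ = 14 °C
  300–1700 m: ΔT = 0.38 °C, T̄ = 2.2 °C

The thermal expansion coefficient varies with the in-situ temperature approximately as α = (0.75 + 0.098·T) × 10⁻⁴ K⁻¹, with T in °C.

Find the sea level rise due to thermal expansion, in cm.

Δh ≈ 14 cm

Layer 1: α = (0.75 + 0.098×21)×10⁻⁴ = 2.808×10⁻⁴ K⁻¹
Layer 2: α = (0.75 + 0.098×14)×10⁻⁴ = 2.122×10⁻⁴ K⁻¹
Layer 3: α = (0.75 + 0.098×2.2)×10⁻⁴ = 0.9656×10⁻⁴ K⁻¹
120 × 1.8 × 2.808×10⁻⁴ = 0.0606528 m
Layer 2: 2.122×10⁻⁴ × 180 × 0.85 = 0.0324666 m
Layer 3: 0.38 × 0.9656×10⁻⁴ × 1400 = 0.05136992 m
Δh = 0.0606528 + 0.0324666 + 0.05136992 = 0.14448932 m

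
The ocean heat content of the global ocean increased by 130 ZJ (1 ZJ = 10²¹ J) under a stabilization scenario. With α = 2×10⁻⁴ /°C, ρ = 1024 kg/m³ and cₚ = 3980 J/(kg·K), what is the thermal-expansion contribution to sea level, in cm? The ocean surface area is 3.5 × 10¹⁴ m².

Per unit area: Q = 130×10²¹ / (3.5×10¹⁴) ≈ 3.714×10⁸ J/m²
Δh = αQ/(ρcₚ) = 2×10⁻⁴ × 3.714×10⁸ / (1024 × 3980) ≈ 0.018226 m

about 1.82 cm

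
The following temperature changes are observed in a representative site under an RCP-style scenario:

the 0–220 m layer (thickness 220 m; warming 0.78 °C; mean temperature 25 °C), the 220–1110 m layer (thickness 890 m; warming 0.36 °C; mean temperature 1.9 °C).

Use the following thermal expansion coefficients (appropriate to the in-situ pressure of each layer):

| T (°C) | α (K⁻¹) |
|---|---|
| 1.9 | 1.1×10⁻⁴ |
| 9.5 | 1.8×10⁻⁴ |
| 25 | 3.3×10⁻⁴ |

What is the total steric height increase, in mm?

Layer 1 at 25 °C → α = 3.3×10⁻⁴ K⁻¹
Layer 2 at 1.9 °C → α = 1.1×10⁻⁴ K⁻¹
Layer 1: 3.3×10⁻⁴ × 0.78 × 220 = 0.056628 m
Layer 2: 0.36 × 1.1×10⁻⁴ × 890 = 0.035244 m
Δh = 0.056628 + 0.035244 = 0.091872 m

Δh = 91.9 mm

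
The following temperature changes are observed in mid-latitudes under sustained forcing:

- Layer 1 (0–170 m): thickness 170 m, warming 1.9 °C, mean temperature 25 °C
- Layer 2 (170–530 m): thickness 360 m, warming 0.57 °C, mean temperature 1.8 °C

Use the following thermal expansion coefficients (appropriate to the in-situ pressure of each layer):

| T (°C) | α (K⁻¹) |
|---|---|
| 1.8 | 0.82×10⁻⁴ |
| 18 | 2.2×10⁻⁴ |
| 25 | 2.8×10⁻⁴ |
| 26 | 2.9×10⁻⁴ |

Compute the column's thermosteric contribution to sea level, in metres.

Layer 1 at 25 °C → α = 2.8×10⁻⁴ K⁻¹
Layer 2 at 1.8 °C → α = 0.82×10⁻⁴ K⁻¹
170 × 1.9 × 2.8×10⁻⁴ = 0.09044 m
Layer 2: 0.82×10⁻⁴ × 360 × 0.57 = 0.0168264 m
Δh = 0.09044 + 0.0168264 = 0.1072664 m

0.11 m of thermosteric rise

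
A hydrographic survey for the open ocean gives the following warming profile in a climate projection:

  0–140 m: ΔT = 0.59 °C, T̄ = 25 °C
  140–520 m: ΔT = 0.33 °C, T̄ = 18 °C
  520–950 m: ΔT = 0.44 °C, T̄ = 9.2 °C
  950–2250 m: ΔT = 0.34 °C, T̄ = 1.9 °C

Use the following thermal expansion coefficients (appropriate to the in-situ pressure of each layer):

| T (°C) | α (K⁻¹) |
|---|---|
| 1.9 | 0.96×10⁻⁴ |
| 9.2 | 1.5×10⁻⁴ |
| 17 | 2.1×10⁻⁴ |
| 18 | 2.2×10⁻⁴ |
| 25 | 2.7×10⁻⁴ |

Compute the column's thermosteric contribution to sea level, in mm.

121 mm of thermosteric rise

Layer 1 at 25 °C → α = 2.7×10⁻⁴ K⁻¹
Layer 2 at 18 °C → α = 2.2×10⁻⁴ K⁻¹
Layer 3 at 9.2 °C → α = 1.5×10⁻⁴ K⁻¹
Layer 4 at 1.9 °C → α = 0.96×10⁻⁴ K⁻¹
0–140 m: 140 × 2.7×10⁻⁴ × 0.59 = 0.022302 m
2.2×10⁻⁴ × 380 × 0.33 = 0.027588 m
1.5×10⁻⁴ × 430 × 0.44 = 0.02838 m
1300 × 0.34 × 0.96×10⁻⁴ = 0.042432 m
Δh = 0.022302 + 0.027588 + 0.02838 + 0.042432 = 0.120702 m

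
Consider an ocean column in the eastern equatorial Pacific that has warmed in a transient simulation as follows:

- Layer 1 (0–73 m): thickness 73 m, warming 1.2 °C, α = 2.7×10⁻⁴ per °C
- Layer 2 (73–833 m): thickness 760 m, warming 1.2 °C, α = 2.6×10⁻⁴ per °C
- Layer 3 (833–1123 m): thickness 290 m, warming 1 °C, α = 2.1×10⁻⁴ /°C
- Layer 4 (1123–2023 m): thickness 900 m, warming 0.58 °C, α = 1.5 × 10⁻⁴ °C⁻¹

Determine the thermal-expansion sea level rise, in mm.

73 × 2.7×10⁻⁴ × 1.2 = 0.023652 m
Layer 2: 760 × 1.2 × 2.6×10⁻⁴ = 0.23712 m
833–1123 m: 290 × 2.1×10⁻⁴ × 1 = 0.06090 m
Layer 4: 900 × 1.5×10⁻⁴ × 0.58 = 0.07830 m
Δh = 0.023652 + 0.23712 + 0.06090 + 0.07830 = 0.399972 m

about 400 mm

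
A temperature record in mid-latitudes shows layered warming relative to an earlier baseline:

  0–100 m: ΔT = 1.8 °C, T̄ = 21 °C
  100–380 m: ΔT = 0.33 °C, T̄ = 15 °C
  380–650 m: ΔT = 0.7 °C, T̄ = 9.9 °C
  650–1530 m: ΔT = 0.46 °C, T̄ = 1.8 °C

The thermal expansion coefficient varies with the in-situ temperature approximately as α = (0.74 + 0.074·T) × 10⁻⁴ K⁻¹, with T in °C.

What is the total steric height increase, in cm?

Layer 1: α = (0.74 + 0.074×21)×10⁻⁴ = 2.294×10⁻⁴ K⁻¹
Layer 2: α = (0.74 + 0.074×15)×10⁻⁴ = 1.85×10⁻⁴ K⁻¹
Layer 3: α = (0.74 + 0.074×9.9)×10⁻⁴ = 1.4726×10⁻⁴ K⁻¹
Layer 4: α = (0.74 + 0.074×1.8)×10⁻⁴ = 0.8732×10⁻⁴ K⁻¹
Layer 1: 100 × 2.294×10⁻⁴ × 1.8 = 0.041292 m
Layer 2: 280 × 0.33 × 1.85×10⁻⁴ = 0.017094 m
380–650 m: 1.4726×10⁻⁴ × 0.7 × 270 = 0.02783214 m
Layer 4: 0.8732×10⁻⁴ × 880 × 0.46 = 0.035347136 m
Δh = 0.041292 + 0.017094 + 0.02783214 + 0.035347136 = 0.121565276 m

12.2 cm of thermosteric rise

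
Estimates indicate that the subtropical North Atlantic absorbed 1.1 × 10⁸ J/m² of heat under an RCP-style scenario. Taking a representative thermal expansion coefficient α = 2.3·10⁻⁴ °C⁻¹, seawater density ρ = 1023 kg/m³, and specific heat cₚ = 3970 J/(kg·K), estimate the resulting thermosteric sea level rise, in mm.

Δh = αQ/(ρcₚ) = 2.3×10⁻⁴ × 1.1×10⁸ / (1023 × 3970) ≈ 0.0062295 m

Δh ≈ 6.23 mm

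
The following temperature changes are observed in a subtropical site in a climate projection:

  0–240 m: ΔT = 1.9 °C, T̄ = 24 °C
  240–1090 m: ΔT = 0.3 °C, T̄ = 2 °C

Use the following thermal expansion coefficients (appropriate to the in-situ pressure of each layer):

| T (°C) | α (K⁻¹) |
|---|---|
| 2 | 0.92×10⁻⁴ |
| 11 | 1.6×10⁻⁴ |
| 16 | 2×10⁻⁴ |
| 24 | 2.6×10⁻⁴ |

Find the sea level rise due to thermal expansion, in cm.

Layer 1 at 24 °C → α = 2.6×10⁻⁴ K⁻¹
Layer 2 at 2 °C → α = 0.92×10⁻⁴ K⁻¹
0–240 m: 240 × 2.6×10⁻⁴ × 1.9 = 0.11856 m
240–1090 m: 0.3 × 850 × 0.92×10⁻⁴ = 0.02346 m
Δh = 0.11856 + 0.02346 = 0.14202 m

Δh = 14.2 cm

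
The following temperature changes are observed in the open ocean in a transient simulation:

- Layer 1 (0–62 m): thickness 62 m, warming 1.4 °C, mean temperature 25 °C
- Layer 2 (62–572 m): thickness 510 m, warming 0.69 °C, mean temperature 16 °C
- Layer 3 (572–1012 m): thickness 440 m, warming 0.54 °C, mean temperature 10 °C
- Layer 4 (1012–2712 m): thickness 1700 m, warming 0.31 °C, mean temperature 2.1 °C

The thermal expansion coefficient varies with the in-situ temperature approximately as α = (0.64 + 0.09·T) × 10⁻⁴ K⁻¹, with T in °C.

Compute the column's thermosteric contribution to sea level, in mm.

179 mm

Layer 1: α = (0.64 + 0.09×25)×10⁻⁴ = 2.89×10⁻⁴ K⁻¹
Layer 2: α = (0.64 + 0.09×16)×10⁻⁴ = 2.08×10⁻⁴ K⁻¹
Layer 3: α = (0.64 + 0.09×10)×10⁻⁴ = 1.54×10⁻⁴ K⁻¹
Layer 4: α = (0.64 + 0.09×2.1)×10⁻⁴ = 0.829×10⁻⁴ K⁻¹
0–62 m: 2.89×10⁻⁴ × 1.4 × 62 = 0.0250852 m
62–572 m: 2.08×10⁻⁴ × 510 × 0.69 = 0.0731952 m
Layer 3: 1.54×10⁻⁴ × 0.54 × 440 = 0.0365904 m
1700 × 0.829×10⁻⁴ × 0.31 = 0.0436883 m
Δh = 0.0250852 + 0.0731952 + 0.0365904 + 0.0436883 = 0.1785591 m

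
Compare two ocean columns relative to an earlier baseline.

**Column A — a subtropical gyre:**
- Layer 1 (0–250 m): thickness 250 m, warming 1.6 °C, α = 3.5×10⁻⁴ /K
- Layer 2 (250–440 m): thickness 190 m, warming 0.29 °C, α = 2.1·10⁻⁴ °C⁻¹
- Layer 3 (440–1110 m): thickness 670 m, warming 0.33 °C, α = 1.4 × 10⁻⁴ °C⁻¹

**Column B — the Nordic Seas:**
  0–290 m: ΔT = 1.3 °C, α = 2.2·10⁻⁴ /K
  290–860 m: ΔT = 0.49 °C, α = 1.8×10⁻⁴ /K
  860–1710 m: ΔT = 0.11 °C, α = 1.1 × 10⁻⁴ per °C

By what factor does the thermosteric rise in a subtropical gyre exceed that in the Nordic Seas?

a factor of 1.27

A 0–250 m: 3.5×10⁻⁴ × 250 × 1.6 = 0.14000 m
A 0.29 × 2.1×10⁻⁴ × 190 = 0.011571 m
A Layer 3: 670 × 1.4×10⁻⁴ × 0.33 = 0.030954 m
A total: 0.182525 m
B Layer 1: 290 × 1.3 × 2.2×10⁻⁴ = 0.08294 m
B 290–860 m: 570 × 0.49 × 1.8×10⁻⁴ = 0.050274 m
B 850 × 1.1×10⁻⁴ × 0.11 = 0.010285 m
B total: 0.143499 m
Ratio: 0.182525 / 0.143499 ≈ 1.272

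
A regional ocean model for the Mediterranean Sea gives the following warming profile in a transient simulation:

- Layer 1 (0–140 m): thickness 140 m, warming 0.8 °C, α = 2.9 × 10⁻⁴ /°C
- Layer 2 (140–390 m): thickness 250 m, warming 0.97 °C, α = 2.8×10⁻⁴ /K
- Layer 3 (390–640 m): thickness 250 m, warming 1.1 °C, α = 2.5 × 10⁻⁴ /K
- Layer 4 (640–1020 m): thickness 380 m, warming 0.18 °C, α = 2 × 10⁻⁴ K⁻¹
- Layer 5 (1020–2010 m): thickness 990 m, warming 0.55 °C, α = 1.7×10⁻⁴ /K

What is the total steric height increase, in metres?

0–140 m: 0.8 × 2.9×10⁻⁴ × 140 = 0.03248 m
140–390 m: 0.97 × 250 × 2.8×10⁻⁴ = 0.06790 m
Layer 3: 2.5×10⁻⁴ × 1.1 × 250 = 0.06875 m
640–1020 m: 2×10⁻⁴ × 380 × 0.18 = 0.01368 m
1.7×10⁻⁴ × 0.55 × 990 = 0.092565 m
Δh = 0.03248 + 0.06790 + 0.06875 + 0.01368 + 0.092565 = 0.275375 m ≈ 0.275 m

0.275 m of thermosteric rise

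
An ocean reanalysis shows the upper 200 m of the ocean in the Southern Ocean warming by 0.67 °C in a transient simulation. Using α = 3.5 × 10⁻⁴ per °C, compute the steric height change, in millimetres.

about 46.9 mm

Δh = αΔT·H = 3.5×10⁻⁴ × 0.67 × 200 = 0.04690 m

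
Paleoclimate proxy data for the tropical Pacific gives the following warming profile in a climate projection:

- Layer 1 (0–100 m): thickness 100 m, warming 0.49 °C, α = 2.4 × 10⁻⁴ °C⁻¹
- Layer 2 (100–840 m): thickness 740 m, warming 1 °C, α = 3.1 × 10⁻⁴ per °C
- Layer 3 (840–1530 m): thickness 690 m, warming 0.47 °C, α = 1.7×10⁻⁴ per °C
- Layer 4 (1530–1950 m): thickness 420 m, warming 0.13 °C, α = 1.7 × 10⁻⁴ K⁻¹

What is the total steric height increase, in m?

0–100 m: 100 × 2.4×10⁻⁴ × 0.49 = 0.01176 m
Layer 2: 740 × 1 × 3.1×10⁻⁴ = 0.22940 m
690 × 0.47 × 1.7×10⁻⁴ = 0.055131 m
Layer 4: 0.13 × 1.7×10⁻⁴ × 420 = 0.009282 m
Δh = 0.01176 + 0.22940 + 0.055131 + 0.009282 = 0.305573 m

0.31 m of thermosteric rise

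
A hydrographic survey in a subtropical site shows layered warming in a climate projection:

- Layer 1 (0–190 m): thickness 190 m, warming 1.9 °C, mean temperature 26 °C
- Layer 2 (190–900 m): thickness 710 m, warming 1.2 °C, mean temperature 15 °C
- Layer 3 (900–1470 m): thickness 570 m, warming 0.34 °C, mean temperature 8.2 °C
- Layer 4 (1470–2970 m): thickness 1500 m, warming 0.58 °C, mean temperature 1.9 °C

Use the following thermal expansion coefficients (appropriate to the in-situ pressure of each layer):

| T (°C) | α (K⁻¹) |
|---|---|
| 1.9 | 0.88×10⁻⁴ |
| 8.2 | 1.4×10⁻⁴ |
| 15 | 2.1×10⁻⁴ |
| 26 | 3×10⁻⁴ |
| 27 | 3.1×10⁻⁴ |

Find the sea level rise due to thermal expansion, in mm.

Δh ≈ 391 mm

Layer 1 at 26 °C → α = 3×10⁻⁴ K⁻¹
Layer 2 at 15 °C → α = 2.1×10⁻⁴ K⁻¹
Layer 3 at 8.2 °C → α = 1.4×10⁻⁴ K⁻¹
Layer 4 at 1.9 °C → α = 0.88×10⁻⁴ K⁻¹
Layer 1: 1.9 × 3×10⁻⁴ × 190 = 0.10830 m
190–900 m: 2.1×10⁻⁴ × 710 × 1.2 = 0.17892 m
Layer 3: 1.4×10⁻⁴ × 0.34 × 570 = 0.027132 m
0.88×10⁻⁴ × 0.58 × 1500 = 0.07656 m
Δh = 0.10830 + 0.17892 + 0.027132 + 0.07656 = 0.390912 m ≈ 391 mm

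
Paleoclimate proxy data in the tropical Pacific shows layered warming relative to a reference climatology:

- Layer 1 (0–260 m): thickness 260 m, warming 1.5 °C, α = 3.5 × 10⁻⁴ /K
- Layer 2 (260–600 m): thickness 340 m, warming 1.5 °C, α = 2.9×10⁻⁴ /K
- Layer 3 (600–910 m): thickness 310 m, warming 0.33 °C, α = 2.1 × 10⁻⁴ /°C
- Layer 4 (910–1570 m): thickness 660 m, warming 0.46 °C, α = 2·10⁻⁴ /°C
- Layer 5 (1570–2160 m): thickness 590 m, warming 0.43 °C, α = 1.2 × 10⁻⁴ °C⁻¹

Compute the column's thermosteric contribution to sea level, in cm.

0–260 m: 1.5 × 260 × 3.5×10⁻⁴ = 0.13650 m
Layer 2: 1.5 × 340 × 2.9×10⁻⁴ = 0.14790 m
0.33 × 310 × 2.1×10⁻⁴ = 0.021483 m
0.46 × 2×10⁻⁴ × 660 = 0.06072 m
Layer 5: 0.43 × 1.2×10⁻⁴ × 590 = 0.030444 m
Δh = 0.13650 + 0.14790 + 0.021483 + 0.06072 + 0.030444 = 0.397047 m ≈ 40 cm

40 cm of thermosteric rise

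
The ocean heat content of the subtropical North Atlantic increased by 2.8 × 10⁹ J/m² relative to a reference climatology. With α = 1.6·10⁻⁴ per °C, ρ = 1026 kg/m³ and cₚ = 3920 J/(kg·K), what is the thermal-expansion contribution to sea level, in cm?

Δh = αQ/(ρcₚ) = 1.6×10⁻⁴ × 2.8×10⁹ / (1026 × 3920) ≈ 0.11139 m

Δh ≈ 11 cm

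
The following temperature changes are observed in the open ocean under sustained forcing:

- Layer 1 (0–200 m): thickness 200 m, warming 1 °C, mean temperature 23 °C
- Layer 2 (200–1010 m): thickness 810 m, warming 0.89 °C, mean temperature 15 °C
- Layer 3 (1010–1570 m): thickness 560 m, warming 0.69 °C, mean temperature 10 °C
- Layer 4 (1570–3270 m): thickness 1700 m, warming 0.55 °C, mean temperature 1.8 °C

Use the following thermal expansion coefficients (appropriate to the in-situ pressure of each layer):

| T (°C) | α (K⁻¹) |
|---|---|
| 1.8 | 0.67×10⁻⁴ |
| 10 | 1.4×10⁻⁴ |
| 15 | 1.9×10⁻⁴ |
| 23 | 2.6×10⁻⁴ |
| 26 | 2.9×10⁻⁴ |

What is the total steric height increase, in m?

Layer 1 at 23 °C → α = 2.6×10⁻⁴ K⁻¹
Layer 2 at 15 °C → α = 1.9×10⁻⁴ K⁻¹
Layer 3 at 10 °C → α = 1.4×10⁻⁴ K⁻¹
Layer 4 at 1.8 °C → α = 0.67×10⁻⁴ K⁻¹
2.6×10⁻⁴ × 200 × 1 = 0.05200 m
0.89 × 810 × 1.9×10⁻⁴ = 0.136971 m
Layer 3: 560 × 1.4×10⁻⁴ × 0.69 = 0.054096 m
1570–3270 m: 1700 × 0.67×10⁻⁴ × 0.55 = 0.062645 m
Δh = 0.05200 + 0.136971 + 0.054096 + 0.062645 = 0.305712 m ≈ 0.306 m

Δh = 0.306 m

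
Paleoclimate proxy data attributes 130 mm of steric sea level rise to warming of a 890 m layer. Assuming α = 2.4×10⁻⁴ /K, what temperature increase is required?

ΔT = Δh/(αH) = 0.13 / (2.4×10⁻⁴ × 890) ≈ 0.6086 K

ΔT ≈ 0.609 K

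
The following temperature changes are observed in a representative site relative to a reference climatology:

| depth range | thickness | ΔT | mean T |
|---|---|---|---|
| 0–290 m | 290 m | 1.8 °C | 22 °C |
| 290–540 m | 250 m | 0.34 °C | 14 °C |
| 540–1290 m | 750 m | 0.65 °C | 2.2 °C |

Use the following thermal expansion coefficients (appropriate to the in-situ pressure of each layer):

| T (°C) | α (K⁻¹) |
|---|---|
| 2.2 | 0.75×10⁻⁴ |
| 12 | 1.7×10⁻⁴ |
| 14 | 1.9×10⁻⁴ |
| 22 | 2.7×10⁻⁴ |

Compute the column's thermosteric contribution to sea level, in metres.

Δh = 0.19 m

Layer 1 at 22 °C → α = 2.7×10⁻⁴ K⁻¹
Layer 2 at 14 °C → α = 1.9×10⁻⁴ K⁻¹
Layer 3 at 2.2 °C → α = 0.75×10⁻⁴ K⁻¹
290 × 1.8 × 2.7×10⁻⁴ = 0.14094 m
290–540 m: 1.9×10⁻⁴ × 250 × 0.34 = 0.01615 m
540–1290 m: 0.65 × 0.75×10⁻⁴ × 750 = 0.0365625 m
Δh = 0.14094 + 0.01615 + 0.0365625 = 0.1936525 m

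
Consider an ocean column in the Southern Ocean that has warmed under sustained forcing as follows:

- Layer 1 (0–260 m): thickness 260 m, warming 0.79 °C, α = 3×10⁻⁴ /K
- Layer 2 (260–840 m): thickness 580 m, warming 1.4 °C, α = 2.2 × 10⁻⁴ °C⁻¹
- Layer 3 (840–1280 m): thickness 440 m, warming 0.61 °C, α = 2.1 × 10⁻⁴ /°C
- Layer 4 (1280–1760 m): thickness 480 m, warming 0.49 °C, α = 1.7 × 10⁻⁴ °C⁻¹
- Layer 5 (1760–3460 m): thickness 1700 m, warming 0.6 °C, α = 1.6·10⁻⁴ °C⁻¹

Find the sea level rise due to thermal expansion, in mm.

Layer 1: 3×10⁻⁴ × 260 × 0.79 = 0.06162 m
Layer 2: 580 × 2.2×10⁻⁴ × 1.4 = 0.17864 m
2.1×10⁻⁴ × 440 × 0.61 = 0.056364 m
Layer 4: 0.49 × 1.7×10⁻⁴ × 480 = 0.039984 m
0.6 × 1.6×10⁻⁴ × 1700 = 0.16320 m
Δh = 0.06162 + 0.17864 + 0.056364 + 0.039984 + 0.16320 = 0.499808 m

500 mm of thermosteric rise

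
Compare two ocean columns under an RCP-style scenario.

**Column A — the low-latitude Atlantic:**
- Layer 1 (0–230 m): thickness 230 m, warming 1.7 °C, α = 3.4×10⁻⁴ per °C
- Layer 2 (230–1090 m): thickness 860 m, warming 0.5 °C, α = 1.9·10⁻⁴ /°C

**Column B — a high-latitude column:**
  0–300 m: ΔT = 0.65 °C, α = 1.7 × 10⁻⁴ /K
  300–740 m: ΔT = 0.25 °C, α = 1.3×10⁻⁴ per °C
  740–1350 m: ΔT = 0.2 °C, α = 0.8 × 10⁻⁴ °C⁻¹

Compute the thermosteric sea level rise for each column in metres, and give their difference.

A 3.4×10⁻⁴ × 1.7 × 230 = 0.13294 m
A Layer 2: 860 × 0.5 × 1.9×10⁻⁴ = 0.08170 m
A total: 0.21464 m
B Layer 1: 300 × 1.7×10⁻⁴ × 0.65 = 0.03315 m
B 300–740 m: 0.25 × 1.3×10⁻⁴ × 440 = 0.01430 m
B 740–1350 m: 0.2 × 610 × 0.8×10⁻⁴ = 0.00976 m
B total: 0.05721 m
Difference: 0.21464 − 0.05721 = 0.15743 m

Δh_A ≈ 0.21 m, Δh_B ≈ 0.057 m; difference ≈ 0.16 m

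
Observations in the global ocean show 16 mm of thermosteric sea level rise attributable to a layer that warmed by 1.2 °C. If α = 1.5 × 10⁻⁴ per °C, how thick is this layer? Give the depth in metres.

about 88.9 m

H = Δh/(αΔT) = 0.016 / (1.5×10⁻⁴ × 1.2) ≈ 88.89 m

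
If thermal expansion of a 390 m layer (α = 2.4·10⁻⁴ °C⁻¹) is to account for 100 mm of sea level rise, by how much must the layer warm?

ΔT = Δh/(αH) = 0.1 / (2.4×10⁻⁴ × 390) ≈ 1.068 K

about 1.07 K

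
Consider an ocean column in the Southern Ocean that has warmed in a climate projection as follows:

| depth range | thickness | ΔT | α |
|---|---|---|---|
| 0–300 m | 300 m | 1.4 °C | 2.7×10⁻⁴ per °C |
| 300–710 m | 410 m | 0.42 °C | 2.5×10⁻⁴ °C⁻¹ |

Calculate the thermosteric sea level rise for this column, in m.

0.156 m of thermosteric rise

2.7×10⁻⁴ × 300 × 1.4 = 0.11340 m
Layer 2: 0.42 × 2.5×10⁻⁴ × 410 = 0.04305 m
Δh = 0.11340 + 0.04305 = 0.15645 m ≈ 0.156 m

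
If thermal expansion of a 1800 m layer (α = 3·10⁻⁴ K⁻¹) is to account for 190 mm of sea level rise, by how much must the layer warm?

about 0.352 °C

ΔT = Δh/(αH) = 0.19 / (3×10⁻⁴ × 1800) ≈ 0.3519 °C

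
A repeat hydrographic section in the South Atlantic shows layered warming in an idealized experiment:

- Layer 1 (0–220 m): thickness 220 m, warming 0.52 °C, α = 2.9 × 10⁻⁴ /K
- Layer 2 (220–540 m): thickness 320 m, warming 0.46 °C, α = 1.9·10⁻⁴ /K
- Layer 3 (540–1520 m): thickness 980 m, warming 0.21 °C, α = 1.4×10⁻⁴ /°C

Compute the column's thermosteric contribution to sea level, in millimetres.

2.9×10⁻⁴ × 220 × 0.52 = 0.033176 m
0.46 × 320 × 1.9×10⁻⁴ = 0.027968 m
540–1520 m: 980 × 0.21 × 1.4×10⁻⁴ = 0.028812 m
Δh = 0.033176 + 0.027968 + 0.028812 = 0.089956 m

90 mm of thermosteric rise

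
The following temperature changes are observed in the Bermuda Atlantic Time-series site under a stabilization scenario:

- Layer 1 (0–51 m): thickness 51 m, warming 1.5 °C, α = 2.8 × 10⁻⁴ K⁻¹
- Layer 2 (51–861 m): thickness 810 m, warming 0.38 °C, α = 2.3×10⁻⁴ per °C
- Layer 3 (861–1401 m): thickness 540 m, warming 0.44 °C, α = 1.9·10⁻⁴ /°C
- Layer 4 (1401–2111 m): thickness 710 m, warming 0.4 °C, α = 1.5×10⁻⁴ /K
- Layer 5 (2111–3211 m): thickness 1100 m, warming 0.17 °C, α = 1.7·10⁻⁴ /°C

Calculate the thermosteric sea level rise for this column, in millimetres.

0–51 m: 1.5 × 2.8×10⁻⁴ × 51 = 0.02142 m
Layer 2: 810 × 0.38 × 2.3×10⁻⁴ = 0.070794 m
Layer 3: 540 × 1.9×10⁻⁴ × 0.44 = 0.045144 m
Layer 4: 1.5×10⁻⁴ × 710 × 0.4 = 0.04260 m
2111–3211 m: 1100 × 0.17 × 1.7×10⁻⁴ = 0.03179 m
Δh = 0.02142 + 0.070794 + 0.045144 + 0.04260 + 0.03179 = 0.211748 m ≈ 212 mm

212 mm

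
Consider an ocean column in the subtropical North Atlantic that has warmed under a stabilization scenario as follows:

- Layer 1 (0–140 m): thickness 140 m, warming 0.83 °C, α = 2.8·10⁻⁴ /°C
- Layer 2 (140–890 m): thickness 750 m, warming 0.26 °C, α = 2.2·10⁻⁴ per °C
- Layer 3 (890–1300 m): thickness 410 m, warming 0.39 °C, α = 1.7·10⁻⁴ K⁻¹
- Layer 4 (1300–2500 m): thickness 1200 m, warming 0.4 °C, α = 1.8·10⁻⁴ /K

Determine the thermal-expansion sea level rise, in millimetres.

189 mm of thermosteric rise

Layer 1: 140 × 2.8×10⁻⁴ × 0.83 = 0.032536 m
Layer 2: 2.2×10⁻⁴ × 750 × 0.26 = 0.04290 m
890–1300 m: 0.39 × 410 × 1.7×10⁻⁴ = 0.027183 m
Layer 4: 1200 × 0.4 × 1.8×10⁻⁴ = 0.08640 m
Δh = 0.032536 + 0.04290 + 0.027183 + 0.08640 = 0.189019 m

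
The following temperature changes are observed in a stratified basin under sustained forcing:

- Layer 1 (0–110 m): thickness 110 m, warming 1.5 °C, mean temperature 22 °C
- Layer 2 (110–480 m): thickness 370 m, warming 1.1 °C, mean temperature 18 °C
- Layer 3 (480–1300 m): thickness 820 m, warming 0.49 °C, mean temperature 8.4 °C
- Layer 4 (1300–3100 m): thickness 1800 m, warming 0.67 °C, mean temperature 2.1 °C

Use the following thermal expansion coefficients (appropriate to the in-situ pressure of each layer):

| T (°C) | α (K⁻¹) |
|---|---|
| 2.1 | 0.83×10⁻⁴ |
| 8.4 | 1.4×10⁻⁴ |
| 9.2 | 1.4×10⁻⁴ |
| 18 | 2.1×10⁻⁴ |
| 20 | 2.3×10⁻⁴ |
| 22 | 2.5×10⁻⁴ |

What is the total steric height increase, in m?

Layer 1 at 22 °C → α = 2.5×10⁻⁴ K⁻¹
Layer 2 at 18 °C → α = 2.1×10⁻⁴ K⁻¹
Layer 3 at 8.4 °C → α = 1.4×10⁻⁴ K⁻¹
Layer 4 at 2.1 °C → α = 0.83×10⁻⁴ K⁻¹
2.5×10⁻⁴ × 1.5 × 110 = 0.04125 m
1.1 × 2.1×10⁻⁴ × 370 = 0.08547 m
Layer 3: 820 × 1.4×10⁻⁴ × 0.49 = 0.056252 m
Layer 4: 0.83×10⁻⁴ × 0.67 × 1800 = 0.100098 m
Δh = 0.04125 + 0.08547 + 0.056252 + 0.100098 = 0.28307 m ≈ 0.283 m

Δh = 0.283 m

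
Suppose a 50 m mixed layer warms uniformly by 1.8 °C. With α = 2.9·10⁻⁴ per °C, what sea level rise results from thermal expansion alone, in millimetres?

Δh = αΔT·H = 2.9×10⁻⁴ × 1.8 × 50 = 0.02610 m

26.1 mm of thermosteric rise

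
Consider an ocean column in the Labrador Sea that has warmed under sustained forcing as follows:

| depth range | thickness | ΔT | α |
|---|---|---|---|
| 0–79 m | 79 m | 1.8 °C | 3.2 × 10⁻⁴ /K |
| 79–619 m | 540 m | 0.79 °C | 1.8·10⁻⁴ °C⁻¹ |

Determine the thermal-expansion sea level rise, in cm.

Layer 1: 1.8 × 79 × 3.2×10⁻⁴ = 0.045504 m
Layer 2: 540 × 1.8×10⁻⁴ × 0.79 = 0.076788 m
Δh = 0.045504 + 0.076788 = 0.122292 m ≈ 12 cm

12 cm of thermosteric rise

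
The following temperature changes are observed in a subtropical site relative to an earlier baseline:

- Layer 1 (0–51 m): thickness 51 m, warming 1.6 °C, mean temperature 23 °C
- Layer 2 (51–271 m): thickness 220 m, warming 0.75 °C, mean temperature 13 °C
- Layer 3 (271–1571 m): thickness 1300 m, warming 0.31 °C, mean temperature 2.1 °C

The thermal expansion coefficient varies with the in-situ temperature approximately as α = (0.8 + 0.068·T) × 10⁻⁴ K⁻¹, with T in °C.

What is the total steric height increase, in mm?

Layer 1: α = (0.8 + 0.068×23)×10⁻⁴ = 2.364×10⁻⁴ K⁻¹
Layer 2: α = (0.8 + 0.068×13)×10⁻⁴ = 1.684×10⁻⁴ K⁻¹
Layer 3: α = (0.8 + 0.068×2.1)×10⁻⁴ = 0.9428×10⁻⁴ K⁻¹
0–51 m: 1.6 × 51 × 2.364×10⁻⁴ = 0.01929024 m
220 × 1.684×10⁻⁴ × 0.75 = 0.027786 m
271–1571 m: 0.9428×10⁻⁴ × 1300 × 0.31 = 0.03799484 m
Δh = 0.01929024 + 0.027786 + 0.03799484 = 0.08507108 m

Δh ≈ 85.1 mm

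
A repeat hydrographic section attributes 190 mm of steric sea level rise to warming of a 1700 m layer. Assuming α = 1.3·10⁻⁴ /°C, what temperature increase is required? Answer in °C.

ΔT = Δh/(αH) = 0.19 / (1.3×10⁻⁴ × 1700) ≈ 0.8597 °C

0.860 °C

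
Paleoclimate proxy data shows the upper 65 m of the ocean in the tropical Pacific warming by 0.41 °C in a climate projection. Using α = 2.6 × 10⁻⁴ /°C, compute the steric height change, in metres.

0.00693 m of thermosteric rise

Δh = αΔT·H = 2.6×10⁻⁴ × 0.41 × 65 = 0.006929 m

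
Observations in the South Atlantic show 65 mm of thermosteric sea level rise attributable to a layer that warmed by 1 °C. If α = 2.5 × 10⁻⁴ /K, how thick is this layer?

H = Δh/(αΔT) = 0.065 / (2.5×10⁻⁴ × 1) = 260.0 m

about 260 m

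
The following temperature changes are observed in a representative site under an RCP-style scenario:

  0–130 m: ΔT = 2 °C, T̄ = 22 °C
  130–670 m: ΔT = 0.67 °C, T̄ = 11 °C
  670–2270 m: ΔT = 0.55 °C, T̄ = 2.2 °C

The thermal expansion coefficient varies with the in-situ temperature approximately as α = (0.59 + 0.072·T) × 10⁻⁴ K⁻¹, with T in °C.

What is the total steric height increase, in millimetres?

172 mm of thermosteric rise

Layer 1: α = (0.59 + 0.072×22)×10⁻⁴ = 2.174×10⁻⁴ K⁻¹
Layer 2: α = (0.59 + 0.072×11)×10⁻⁴ = 1.382×10⁻⁴ K⁻¹
Layer 3: α = (0.59 + 0.072×2.2)×10⁻⁴ = 0.7484×10⁻⁴ K⁻¹
0–130 m: 2.174×10⁻⁴ × 2 × 130 = 0.056524 m
Layer 2: 0.67 × 1.382×10⁻⁴ × 540 = 0.05000076 m
0.7484×10⁻⁴ × 0.55 × 1600 = 0.0658592 m
Δh = 0.056524 + 0.05000076 + 0.0658592 = 0.17238396 m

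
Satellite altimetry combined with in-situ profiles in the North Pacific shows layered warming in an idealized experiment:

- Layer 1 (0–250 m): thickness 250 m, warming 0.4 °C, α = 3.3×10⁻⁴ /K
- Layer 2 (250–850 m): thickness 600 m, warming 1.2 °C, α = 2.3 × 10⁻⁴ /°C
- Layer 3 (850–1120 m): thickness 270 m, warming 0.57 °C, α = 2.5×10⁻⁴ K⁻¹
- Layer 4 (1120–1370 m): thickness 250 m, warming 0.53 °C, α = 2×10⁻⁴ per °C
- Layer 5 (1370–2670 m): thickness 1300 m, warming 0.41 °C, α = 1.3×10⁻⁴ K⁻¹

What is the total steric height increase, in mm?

3.3×10⁻⁴ × 250 × 0.4 = 0.03300 m
250–850 m: 1.2 × 600 × 2.3×10⁻⁴ = 0.16560 m
Layer 3: 270 × 2.5×10⁻⁴ × 0.57 = 0.038475 m
Layer 4: 250 × 0.53 × 2×10⁻⁴ = 0.02650 m
Layer 5: 1300 × 1.3×10⁻⁴ × 0.41 = 0.06929 m
Δh = 0.03300 + 0.16560 + 0.038475 + 0.02650 + 0.06929 = 0.332865 m ≈ 333 mm

Δh = 333 mm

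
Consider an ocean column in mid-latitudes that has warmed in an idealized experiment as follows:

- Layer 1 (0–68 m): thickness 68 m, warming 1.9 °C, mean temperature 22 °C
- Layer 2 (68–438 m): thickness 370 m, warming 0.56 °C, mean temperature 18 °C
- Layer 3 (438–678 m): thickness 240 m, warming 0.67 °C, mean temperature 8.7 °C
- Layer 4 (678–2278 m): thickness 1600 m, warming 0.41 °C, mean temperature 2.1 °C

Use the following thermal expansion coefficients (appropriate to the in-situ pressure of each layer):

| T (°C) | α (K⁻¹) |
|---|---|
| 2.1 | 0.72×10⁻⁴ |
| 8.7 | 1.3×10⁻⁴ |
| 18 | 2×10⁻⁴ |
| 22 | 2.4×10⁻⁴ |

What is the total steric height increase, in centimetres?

Layer 1 at 22 °C → α = 2.4×10⁻⁴ K⁻¹
Layer 2 at 18 °C → α = 2×10⁻⁴ K⁻¹
Layer 3 at 8.7 °C → α = 1.3×10⁻⁴ K⁻¹
Layer 4 at 2.1 °C → α = 0.72×10⁻⁴ K⁻¹
Layer 1: 2.4×10⁻⁴ × 68 × 1.9 = 0.031008 m
0.56 × 2×10⁻⁴ × 370 = 0.04144 m
1.3×10⁻⁴ × 240 × 0.67 = 0.020904 m
1600 × 0.41 × 0.72×10⁻⁴ = 0.047232 m
Δh = 0.031008 + 0.04144 + 0.020904 + 0.047232 = 0.140584 m

Δh ≈ 14.1 cm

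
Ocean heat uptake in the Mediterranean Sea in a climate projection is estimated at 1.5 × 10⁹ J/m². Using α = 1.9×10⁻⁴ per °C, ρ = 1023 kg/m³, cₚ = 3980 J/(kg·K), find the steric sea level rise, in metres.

about 0.0700 m

Δh = αQ/(ρcₚ) = 1.9×10⁻⁴ × 1.5×10⁹ / (1023 × 3980) ≈ 0.069998 m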